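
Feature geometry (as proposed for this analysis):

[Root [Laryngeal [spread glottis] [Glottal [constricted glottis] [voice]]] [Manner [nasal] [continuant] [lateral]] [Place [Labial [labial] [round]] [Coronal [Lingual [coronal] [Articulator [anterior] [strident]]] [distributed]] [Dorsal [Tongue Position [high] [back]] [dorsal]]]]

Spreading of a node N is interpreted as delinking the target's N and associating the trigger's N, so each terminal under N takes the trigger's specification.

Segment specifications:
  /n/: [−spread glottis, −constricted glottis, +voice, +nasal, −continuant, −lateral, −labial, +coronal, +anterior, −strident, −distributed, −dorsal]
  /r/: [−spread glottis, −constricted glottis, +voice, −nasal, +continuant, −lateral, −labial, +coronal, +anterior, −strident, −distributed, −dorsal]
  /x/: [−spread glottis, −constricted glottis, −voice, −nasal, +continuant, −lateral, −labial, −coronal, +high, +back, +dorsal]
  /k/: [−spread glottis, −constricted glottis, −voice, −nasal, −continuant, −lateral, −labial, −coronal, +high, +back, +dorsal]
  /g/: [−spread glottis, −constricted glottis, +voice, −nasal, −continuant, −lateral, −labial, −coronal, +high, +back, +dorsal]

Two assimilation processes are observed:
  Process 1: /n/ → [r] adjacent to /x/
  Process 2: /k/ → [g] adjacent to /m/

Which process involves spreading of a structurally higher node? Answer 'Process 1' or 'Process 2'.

Process 1 alters [nasal], [continuant]; the lowest common ancestor is Manner (depth 1 from Root).
In Process 2, [voice] changes, so the minimal spreading node is [voice] at depth 3.
Depth 1 < depth 3; Process 1 involves the structurally higher constituent Manner.

Process 1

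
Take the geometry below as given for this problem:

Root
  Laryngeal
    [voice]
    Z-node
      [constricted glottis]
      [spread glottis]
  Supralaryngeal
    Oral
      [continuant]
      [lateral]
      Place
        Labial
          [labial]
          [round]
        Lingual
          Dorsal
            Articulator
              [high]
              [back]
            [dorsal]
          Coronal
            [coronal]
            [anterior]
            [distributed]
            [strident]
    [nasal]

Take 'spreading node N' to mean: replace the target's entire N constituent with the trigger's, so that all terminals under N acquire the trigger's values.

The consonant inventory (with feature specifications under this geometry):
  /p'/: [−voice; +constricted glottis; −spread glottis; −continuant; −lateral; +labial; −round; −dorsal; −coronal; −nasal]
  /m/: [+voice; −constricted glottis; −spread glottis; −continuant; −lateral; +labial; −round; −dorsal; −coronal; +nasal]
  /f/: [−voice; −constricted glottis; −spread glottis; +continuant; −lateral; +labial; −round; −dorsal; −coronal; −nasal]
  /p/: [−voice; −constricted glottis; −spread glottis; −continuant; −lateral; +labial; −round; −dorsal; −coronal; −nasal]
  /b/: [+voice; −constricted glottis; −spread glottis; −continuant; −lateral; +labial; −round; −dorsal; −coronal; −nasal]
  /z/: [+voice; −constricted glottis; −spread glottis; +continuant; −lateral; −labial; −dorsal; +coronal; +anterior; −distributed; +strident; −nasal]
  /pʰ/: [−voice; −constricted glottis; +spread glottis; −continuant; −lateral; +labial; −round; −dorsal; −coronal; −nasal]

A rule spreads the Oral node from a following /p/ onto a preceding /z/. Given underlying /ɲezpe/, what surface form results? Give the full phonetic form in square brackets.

The Oral node dominates the terminals [continuant], [lateral], [labial], [round], [high], [back], [dorsal], [coronal], [anterior], [distributed], [strident].
The target acquires /p/'s values for everything under Oral — [−continuant], [−lateral], [+labial], [−round], [−dorsal], [−coronal] — while keeping its own [voice], [constricted glottis], [spread glottis], ….
This feature bundle is that of [b], so /ɲezpe/ surfaces as [ɲebpe].

[ɲebpe]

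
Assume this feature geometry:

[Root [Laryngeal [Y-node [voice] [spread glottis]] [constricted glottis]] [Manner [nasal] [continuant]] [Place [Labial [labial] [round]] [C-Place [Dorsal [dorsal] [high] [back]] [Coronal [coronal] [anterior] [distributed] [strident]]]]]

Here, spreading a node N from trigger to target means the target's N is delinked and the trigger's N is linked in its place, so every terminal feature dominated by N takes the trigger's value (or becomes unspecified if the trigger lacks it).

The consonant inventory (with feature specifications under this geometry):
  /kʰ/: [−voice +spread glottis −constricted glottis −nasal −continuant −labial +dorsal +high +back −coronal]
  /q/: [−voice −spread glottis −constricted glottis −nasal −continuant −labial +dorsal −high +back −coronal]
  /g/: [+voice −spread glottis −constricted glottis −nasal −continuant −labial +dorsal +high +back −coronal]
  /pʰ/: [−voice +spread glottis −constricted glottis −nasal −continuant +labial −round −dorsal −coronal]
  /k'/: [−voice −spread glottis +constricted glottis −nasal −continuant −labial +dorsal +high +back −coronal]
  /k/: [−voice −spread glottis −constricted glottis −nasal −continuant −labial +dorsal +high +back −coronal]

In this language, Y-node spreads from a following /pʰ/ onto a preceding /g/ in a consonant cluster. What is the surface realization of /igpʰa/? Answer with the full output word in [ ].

[ikʰpʰa]

The Y-node node dominates the terminals [voice], [spread glottis].
Spreading Y-node from /pʰ/ onto /g/ replaces those values with /pʰ/'s: [−voice], [+spread glottis]. Features outside Y-node ([constricted glottis], [nasal], [continuant], …) stay as in /g/.
Among the inventory, only /kʰ/ has exactly this specification, giving the surface form [ikʰpʰa].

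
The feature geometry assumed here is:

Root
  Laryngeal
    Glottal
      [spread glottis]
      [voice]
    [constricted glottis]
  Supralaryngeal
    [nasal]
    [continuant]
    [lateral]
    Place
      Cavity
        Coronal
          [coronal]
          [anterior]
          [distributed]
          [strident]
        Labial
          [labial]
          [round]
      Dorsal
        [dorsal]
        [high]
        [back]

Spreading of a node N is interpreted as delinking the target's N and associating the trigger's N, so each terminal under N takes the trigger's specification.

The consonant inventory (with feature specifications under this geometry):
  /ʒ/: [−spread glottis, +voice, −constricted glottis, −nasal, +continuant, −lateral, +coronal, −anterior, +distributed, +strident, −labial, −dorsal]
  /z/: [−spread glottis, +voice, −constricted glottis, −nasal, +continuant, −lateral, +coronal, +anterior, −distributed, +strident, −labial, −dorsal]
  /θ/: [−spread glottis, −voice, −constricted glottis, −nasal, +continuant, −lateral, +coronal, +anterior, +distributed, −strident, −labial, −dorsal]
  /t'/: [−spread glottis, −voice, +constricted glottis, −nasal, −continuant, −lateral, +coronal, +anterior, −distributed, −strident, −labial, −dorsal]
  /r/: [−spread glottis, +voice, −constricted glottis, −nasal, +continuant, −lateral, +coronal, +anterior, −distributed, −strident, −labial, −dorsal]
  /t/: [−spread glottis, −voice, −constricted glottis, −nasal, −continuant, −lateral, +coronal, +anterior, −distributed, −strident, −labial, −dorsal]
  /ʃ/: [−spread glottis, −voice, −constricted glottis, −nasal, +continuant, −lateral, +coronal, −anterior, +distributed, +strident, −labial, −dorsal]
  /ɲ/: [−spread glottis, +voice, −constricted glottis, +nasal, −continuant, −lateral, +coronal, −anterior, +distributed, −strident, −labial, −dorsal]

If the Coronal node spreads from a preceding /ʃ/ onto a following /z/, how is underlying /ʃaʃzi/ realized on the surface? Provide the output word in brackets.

[ʃaʃʒi]

The Coronal node dominates the terminals [coronal], [anterior], [distributed], [strident].
The target acquires /ʃ/'s values for everything under Coronal — [+coronal], [−anterior], [+distributed], [+strident] — while keeping its own [spread glottis], [voice], [constricted glottis], ….
The resulting bundle matches /ʒ/ in the inventory; substituting it for /z/ gives [ʃaʃʒi].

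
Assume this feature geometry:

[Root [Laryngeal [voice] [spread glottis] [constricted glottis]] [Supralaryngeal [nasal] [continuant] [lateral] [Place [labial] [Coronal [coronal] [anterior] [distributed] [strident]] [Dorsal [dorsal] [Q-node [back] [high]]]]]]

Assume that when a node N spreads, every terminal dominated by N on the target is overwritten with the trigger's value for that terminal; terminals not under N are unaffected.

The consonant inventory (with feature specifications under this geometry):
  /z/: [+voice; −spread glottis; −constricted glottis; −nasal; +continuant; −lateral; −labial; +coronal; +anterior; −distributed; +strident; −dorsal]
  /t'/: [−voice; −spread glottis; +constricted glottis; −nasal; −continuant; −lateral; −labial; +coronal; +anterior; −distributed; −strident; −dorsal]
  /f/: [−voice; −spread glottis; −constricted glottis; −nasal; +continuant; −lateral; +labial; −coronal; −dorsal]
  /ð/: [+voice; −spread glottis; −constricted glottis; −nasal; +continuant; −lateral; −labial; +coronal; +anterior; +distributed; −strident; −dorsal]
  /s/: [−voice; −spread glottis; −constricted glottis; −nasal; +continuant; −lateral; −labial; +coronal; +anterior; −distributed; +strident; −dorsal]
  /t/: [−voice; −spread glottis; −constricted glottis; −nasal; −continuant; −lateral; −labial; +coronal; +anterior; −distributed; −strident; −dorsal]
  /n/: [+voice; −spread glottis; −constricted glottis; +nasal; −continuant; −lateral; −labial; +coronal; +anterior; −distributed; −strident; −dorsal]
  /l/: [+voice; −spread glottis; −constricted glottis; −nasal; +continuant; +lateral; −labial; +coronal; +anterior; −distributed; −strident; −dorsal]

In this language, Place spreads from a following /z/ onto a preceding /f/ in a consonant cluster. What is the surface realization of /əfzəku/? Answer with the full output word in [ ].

Place immediately or transitively dominates [labial], [coronal], [anterior], [distributed], [strident], [dorsal], [back], [high].
After delinking /f/'s Place and linking /z/'s, the affected terminals become [−labial], [+coronal], [+anterior], [−distributed], [+strident], [−dorsal]; [voice], [spread glottis], [constricted glottis], … (outside Place) are retained from /f/.
Among the inventory, only /s/ has exactly this specification, giving the surface form [əszəku].

[əszəku]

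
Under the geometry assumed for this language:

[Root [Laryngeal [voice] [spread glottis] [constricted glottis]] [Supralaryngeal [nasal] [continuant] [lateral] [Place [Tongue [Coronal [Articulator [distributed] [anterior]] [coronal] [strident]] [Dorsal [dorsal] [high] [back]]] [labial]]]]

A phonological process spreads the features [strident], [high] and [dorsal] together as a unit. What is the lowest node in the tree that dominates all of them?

Tongue

[strident]: Root → Supralaryngeal → Place → Tongue → Coronal → [strident].
[high]: Root → Supralaryngeal → Place → Tongue → Dorsal → [high].
[dorsal]: Root → Supralaryngeal → Place → Tongue → Dorsal → [dorsal].
Tongue is the lowest common ancestor — every listed feature sits under it, and no single subconstituent of Tongue covers them all.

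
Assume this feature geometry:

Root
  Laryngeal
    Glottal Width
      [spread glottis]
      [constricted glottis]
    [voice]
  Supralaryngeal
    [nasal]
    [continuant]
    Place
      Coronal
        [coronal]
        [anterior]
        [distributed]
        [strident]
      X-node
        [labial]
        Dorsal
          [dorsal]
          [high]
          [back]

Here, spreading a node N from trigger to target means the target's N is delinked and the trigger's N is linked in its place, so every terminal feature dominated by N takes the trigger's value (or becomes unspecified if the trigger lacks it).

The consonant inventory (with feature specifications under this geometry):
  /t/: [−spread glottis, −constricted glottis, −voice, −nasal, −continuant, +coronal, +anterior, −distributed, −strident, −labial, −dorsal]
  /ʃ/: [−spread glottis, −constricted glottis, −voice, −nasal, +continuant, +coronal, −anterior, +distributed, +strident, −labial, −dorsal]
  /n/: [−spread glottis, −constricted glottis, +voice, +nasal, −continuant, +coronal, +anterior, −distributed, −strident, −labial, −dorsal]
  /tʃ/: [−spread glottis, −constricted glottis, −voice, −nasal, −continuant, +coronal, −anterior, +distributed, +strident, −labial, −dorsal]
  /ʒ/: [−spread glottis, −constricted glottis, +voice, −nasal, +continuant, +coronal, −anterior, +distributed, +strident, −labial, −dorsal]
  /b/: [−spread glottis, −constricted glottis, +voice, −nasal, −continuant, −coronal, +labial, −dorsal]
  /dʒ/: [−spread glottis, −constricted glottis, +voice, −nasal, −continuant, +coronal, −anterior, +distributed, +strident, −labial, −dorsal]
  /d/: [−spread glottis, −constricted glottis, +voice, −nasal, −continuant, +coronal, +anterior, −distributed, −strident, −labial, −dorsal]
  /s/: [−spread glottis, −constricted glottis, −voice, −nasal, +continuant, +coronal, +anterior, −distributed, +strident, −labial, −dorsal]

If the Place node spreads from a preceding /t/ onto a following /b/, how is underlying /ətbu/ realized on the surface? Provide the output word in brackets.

Place immediately or transitively dominates [coronal], [anterior], [distributed], [strident], [labial], [dorsal], [high], [back].
Spreading Place from /t/ onto /b/ replaces those values with /t/'s: [+coronal], [+anterior], [−distributed], [−strident], [−labial], [−dorsal]. Features outside Place ([spread glottis], [constricted glottis], [voice], …) stay as in /b/.
This feature bundle is that of [d], so /ətbu/ surfaces as [ətdu].

[ətdu]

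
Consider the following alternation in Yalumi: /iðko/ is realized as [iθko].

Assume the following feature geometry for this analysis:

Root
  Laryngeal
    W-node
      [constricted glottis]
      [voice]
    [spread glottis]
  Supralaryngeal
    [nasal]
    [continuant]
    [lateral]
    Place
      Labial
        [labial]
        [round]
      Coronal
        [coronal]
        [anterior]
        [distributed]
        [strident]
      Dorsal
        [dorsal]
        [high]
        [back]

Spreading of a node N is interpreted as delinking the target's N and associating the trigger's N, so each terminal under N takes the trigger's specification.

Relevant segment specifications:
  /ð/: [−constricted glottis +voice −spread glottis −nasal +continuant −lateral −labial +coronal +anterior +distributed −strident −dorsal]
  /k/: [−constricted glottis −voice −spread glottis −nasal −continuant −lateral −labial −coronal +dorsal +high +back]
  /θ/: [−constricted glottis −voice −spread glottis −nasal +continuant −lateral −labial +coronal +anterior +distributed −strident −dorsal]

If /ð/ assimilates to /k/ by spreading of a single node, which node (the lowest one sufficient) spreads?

/ð/ and [θ] differ in [voice]; every other specified feature is identical.
Since just one terminal is affected and it takes /k/'s value, spreading the terminal [voice] alone is sufficient and minimal.
Features on which the two segments disagree outside [voice], such as [dorsal], [continuant], are unchanged — nothing dominating them spread, and [voice] is the minimal sufficient constituent.

[voice]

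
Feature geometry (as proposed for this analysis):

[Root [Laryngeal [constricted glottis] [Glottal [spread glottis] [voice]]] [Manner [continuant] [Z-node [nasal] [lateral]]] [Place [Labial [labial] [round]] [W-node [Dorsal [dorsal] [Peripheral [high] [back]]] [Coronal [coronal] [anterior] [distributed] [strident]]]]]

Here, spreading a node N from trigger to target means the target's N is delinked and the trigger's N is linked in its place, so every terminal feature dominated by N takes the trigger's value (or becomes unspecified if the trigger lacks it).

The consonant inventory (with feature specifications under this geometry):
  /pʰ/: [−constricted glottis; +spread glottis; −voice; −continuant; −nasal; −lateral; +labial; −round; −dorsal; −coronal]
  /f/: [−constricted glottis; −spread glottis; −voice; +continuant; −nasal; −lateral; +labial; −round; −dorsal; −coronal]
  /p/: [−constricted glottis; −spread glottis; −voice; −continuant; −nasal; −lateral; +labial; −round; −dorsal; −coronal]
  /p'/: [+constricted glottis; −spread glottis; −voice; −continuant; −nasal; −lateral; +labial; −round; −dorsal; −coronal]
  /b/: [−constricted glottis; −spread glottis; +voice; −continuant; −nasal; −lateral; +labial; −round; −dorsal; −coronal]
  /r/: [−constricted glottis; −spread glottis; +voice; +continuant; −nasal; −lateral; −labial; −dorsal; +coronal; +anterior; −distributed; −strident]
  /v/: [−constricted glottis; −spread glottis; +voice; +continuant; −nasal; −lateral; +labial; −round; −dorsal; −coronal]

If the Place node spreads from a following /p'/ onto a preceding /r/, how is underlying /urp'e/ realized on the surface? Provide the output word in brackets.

Place immediately or transitively dominates [labial], [round], [dorsal], [high], [back], [coronal], [anterior], [distributed], [strident].
Spreading Place from /p'/ onto /r/ replaces those values with /p'/'s: [+labial], [−round], [−dorsal], [−coronal]. Features outside Place ([constricted glottis], [spread glottis], [voice], …) stay as in /r/.
The resulting bundle matches /v/ in the inventory; substituting it for /r/ gives [uvp'e].

[uvp'e]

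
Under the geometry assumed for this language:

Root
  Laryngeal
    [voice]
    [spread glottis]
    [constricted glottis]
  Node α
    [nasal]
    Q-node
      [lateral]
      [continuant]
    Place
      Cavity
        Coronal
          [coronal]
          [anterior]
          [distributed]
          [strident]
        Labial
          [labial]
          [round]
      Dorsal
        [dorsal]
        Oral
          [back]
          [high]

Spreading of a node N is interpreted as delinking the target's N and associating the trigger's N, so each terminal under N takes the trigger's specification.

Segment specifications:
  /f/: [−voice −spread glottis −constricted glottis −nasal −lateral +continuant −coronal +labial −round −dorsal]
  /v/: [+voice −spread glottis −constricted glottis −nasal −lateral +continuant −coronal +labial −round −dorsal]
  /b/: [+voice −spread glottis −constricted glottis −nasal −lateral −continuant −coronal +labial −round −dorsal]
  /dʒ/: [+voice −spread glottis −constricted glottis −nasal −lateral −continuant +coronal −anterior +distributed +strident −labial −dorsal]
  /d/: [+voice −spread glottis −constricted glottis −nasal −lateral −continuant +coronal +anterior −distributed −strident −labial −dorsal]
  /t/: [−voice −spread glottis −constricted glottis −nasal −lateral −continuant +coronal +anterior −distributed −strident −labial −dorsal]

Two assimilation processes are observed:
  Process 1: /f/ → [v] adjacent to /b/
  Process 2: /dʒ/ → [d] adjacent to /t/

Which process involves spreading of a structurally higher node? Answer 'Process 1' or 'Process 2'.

Process 1

Process 1 alters [voice]; the lowest dominating node is [voice] (depth 2 from Root).
In Process 2, [anterior], [distributed], [strident] change, so the minimal spreading node is Coronal at depth 4.
[voice] is closer to Root than Coronal, so Process 1 spreads the higher node.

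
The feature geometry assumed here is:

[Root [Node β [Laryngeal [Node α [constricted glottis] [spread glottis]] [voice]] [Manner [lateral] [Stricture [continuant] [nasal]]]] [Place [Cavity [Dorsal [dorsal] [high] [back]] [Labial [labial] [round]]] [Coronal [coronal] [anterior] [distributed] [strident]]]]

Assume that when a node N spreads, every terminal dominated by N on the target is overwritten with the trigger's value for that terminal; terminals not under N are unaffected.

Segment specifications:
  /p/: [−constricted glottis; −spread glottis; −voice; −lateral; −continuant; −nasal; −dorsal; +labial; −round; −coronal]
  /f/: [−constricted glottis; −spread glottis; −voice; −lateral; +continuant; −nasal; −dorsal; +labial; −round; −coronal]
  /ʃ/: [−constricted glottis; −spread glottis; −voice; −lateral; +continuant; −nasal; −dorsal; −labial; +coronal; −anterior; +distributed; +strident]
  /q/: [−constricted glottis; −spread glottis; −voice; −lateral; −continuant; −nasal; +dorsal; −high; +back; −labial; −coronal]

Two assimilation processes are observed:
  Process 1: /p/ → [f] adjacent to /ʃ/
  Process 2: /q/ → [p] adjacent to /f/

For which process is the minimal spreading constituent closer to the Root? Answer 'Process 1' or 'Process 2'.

In Process 1, [continuant] changes, so the minimal spreading node is [continuant] at depth 4.
Process 2 alters [labial], [round], [dorsal], [high], [back]; the lowest common ancestor is Cavity (depth 2 from Root).
Cavity (depth 2) sits above [continuant] (depth 4), making Process 2 the one with the higher spreading node.

Process 2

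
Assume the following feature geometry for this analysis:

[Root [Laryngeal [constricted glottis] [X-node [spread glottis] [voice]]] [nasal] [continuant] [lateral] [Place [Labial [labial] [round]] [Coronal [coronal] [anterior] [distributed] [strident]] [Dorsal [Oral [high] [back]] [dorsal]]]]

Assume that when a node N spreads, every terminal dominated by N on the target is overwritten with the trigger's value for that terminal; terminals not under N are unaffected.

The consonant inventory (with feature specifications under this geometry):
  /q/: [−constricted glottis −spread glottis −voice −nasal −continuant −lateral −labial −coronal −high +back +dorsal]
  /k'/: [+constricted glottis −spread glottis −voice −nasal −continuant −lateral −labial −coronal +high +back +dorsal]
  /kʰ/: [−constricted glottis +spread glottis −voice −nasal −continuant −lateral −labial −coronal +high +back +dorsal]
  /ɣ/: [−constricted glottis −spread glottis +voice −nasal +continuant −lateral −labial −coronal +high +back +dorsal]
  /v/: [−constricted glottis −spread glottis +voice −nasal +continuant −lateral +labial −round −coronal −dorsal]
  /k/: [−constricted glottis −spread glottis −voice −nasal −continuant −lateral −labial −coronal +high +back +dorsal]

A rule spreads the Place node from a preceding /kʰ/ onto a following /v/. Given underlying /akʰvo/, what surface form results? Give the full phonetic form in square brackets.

The Place node dominates the terminals [labial], [round], [coronal], [anterior], [distributed], [strident], [high], [back], [dorsal].
The target acquires /kʰ/'s values for everything under Place — [−labial], [−coronal], [+high], [+back], [+dorsal] — while keeping its own [constricted glottis], [spread glottis], [voice], ….
This feature bundle is that of [ɣ], so /akʰvo/ surfaces as [akʰɣo].

[akʰɣo]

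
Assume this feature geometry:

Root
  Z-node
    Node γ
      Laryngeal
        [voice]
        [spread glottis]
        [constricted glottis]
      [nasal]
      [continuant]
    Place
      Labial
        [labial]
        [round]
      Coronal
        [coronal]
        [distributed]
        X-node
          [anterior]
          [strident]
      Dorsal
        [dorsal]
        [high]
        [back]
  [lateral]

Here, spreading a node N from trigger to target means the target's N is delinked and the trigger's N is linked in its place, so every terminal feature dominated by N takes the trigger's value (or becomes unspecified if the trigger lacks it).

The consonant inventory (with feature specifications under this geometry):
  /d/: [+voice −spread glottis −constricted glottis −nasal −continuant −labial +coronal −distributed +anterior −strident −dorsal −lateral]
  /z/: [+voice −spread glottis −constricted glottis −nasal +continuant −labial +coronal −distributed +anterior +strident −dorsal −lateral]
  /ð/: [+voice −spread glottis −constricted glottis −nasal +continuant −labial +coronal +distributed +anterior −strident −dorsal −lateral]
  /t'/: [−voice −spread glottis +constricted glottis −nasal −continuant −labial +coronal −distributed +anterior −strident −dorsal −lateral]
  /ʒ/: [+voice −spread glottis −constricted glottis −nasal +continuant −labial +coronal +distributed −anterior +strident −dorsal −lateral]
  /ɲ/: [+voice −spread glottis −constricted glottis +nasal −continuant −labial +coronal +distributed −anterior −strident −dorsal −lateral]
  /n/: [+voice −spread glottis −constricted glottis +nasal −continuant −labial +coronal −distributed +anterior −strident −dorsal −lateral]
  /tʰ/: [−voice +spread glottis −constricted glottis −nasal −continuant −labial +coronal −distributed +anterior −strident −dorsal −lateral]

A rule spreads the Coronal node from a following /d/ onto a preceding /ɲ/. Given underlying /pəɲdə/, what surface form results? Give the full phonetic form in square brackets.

Coronal immediately or transitively dominates [coronal], [distributed], [anterior], [strident].
Spreading Coronal from /d/ onto /ɲ/ replaces those values with /d/'s: [+coronal], [−distributed], [+anterior], [−strident]. Features outside Coronal ([voice], [spread glottis], [constricted glottis], …) stay as in /ɲ/.
Among the inventory, only /n/ has exactly this specification, giving the surface form [pəndə].

[pəndə]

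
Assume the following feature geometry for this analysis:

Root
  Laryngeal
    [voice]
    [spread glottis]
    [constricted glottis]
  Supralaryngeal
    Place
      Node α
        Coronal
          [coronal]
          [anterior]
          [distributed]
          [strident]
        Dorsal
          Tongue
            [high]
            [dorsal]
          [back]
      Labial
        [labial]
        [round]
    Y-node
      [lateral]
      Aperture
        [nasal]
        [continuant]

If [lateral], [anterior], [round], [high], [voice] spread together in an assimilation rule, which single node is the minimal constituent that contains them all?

Root

[lateral] is immediately dominated by Y-node.
[anterior] is immediately dominated by Coronal.
[round] is immediately dominated by Labial.
[high] is immediately dominated by Tongue.
[voice] is immediately dominated by Laryngeal.
The listed terminals split across distinct daughters of Root, so Root itself is the smallest node containing them all.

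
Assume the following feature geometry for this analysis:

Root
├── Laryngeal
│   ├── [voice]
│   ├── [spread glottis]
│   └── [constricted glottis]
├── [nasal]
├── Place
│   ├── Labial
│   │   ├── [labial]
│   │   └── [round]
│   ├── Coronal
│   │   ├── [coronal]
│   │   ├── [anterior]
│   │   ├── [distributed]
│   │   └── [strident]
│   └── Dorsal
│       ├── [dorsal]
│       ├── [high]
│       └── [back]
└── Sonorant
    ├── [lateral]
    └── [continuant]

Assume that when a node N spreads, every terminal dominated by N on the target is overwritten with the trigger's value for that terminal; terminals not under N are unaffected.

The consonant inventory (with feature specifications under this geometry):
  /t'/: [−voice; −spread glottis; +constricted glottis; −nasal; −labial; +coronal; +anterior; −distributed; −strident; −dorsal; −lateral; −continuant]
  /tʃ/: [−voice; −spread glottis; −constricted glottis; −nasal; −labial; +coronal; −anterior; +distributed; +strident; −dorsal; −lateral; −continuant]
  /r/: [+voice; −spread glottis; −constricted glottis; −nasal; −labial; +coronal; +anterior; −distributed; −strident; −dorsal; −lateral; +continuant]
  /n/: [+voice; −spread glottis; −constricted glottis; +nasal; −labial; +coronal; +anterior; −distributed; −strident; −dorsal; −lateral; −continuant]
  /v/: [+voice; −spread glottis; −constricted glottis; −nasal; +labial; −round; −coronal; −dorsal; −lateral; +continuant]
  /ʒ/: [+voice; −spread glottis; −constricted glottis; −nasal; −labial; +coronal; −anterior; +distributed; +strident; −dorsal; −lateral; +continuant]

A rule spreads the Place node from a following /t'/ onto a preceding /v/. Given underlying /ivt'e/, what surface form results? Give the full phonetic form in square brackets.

Place immediately or transitively dominates [labial], [round], [coronal], [anterior], [distributed], [strident], [dorsal], [high], [back].
After delinking /v/'s Place and linking /t'/'s, the affected terminals become [−labial], [+coronal], [+anterior], [−distributed], [−strident], [−dorsal]; [voice], [spread glottis], [constricted glottis], … (outside Place) are retained from /v/.
The resulting bundle matches /r/ in the inventory; substituting it for /v/ gives [irt'e].

[irt'e]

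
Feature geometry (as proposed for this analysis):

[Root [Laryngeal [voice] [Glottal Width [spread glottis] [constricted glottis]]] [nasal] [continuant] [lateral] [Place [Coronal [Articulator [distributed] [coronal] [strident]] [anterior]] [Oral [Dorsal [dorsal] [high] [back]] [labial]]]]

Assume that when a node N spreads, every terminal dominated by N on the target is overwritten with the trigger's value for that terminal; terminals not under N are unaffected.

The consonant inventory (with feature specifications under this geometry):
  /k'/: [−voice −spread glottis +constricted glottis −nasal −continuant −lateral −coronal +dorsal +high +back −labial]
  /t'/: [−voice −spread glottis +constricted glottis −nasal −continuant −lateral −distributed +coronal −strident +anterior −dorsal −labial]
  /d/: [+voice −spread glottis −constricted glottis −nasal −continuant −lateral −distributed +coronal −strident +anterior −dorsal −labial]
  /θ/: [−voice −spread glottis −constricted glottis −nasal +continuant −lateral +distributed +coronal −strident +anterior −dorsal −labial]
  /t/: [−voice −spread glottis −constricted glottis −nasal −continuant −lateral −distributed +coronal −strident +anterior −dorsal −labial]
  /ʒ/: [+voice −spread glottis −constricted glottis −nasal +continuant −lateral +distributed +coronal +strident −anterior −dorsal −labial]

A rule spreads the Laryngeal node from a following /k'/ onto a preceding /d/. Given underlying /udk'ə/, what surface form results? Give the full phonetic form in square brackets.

Laryngeal immediately or transitively dominates [voice], [spread glottis], [constricted glottis].
The target acquires /k'/'s values for everything under Laryngeal — [−voice], [−spread glottis], [+constricted glottis] — while keeping its own [nasal], [continuant], [lateral], ….
Among the inventory, only /t'/ has exactly this specification, giving the surface form [ut'k'ə].

[ut'k'ə]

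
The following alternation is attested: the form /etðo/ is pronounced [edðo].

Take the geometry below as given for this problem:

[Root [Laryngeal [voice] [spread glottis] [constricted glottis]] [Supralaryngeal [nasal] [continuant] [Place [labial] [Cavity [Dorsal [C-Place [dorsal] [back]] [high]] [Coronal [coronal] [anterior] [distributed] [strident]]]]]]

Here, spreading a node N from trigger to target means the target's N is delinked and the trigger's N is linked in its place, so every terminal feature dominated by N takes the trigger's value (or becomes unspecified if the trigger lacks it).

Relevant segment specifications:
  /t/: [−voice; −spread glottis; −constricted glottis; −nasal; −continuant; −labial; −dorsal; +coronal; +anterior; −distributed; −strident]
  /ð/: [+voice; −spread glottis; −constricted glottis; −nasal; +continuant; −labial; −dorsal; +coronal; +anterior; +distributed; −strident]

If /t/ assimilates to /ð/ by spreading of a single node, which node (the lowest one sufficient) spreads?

[voice]

/t/ and [d] differ in [voice]; every other specified feature is identical.
With a single altered terminal, the smallest constituent that could spread is that terminal — [voice].
Features on which the two segments disagree outside [voice], such as [distributed], [continuant], are unchanged — nothing dominating them spread, and [voice] is the minimal sufficient constituent.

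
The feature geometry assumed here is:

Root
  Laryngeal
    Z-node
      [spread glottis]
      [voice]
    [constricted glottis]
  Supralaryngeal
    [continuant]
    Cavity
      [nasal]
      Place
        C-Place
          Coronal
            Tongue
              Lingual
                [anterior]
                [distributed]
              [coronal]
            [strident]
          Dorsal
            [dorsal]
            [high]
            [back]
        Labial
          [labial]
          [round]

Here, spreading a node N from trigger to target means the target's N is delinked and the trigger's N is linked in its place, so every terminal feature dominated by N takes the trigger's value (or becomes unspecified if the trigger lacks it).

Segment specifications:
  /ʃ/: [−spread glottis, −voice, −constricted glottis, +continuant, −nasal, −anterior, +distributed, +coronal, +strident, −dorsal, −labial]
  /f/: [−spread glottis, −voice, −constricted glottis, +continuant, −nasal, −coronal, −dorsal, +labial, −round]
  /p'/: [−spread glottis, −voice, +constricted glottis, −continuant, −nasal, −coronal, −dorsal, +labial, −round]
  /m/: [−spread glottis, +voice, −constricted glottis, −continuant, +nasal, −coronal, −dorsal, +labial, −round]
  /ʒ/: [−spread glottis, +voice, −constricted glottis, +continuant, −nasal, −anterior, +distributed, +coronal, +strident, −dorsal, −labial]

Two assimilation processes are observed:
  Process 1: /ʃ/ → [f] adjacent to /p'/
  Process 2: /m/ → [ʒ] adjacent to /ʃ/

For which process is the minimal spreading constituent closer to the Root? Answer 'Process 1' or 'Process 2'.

In Process 1, [labial], [round], [coronal], [anterior], [distributed], [strident] change, so the minimal spreading node is Place at depth 3.
Process 2 alters [nasal], [continuant], [labial], [round], [coronal], [anterior], [distributed], [strident]; the lowest common ancestor is Supralaryngeal (depth 1 from Root).
Supralaryngeal (depth 1) sits above Place (depth 3), making Process 2 the one with the higher spreading node.

Process 2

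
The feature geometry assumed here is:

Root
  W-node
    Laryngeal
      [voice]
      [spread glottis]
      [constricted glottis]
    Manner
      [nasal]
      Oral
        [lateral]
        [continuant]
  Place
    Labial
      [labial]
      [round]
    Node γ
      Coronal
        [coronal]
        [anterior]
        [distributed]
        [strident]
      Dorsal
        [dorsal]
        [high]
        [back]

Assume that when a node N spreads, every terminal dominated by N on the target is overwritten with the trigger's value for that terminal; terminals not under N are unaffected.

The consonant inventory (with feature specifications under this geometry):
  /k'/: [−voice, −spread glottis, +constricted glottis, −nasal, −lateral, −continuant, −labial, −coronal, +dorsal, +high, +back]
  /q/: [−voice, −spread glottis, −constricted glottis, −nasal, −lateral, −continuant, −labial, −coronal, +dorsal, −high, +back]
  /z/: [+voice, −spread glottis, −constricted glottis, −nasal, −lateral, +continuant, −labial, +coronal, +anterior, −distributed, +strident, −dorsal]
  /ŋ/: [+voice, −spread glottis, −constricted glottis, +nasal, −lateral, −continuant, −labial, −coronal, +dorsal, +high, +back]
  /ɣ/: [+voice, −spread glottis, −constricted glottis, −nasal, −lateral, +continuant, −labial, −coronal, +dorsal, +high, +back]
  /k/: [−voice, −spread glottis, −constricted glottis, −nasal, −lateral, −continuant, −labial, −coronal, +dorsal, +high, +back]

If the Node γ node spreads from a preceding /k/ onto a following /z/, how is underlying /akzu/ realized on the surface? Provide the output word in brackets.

The Node γ node dominates the terminals [coronal], [anterior], [distributed], [strident], [dorsal], [high], [back].
After delinking /z/'s Node γ and linking /k/'s, the affected terminals become [−coronal], [+dorsal], [+high], [+back]; [voice], [spread glottis], [constricted glottis], … (outside Node γ) are retained from /z/.
The resulting bundle matches /ɣ/ in the inventory; substituting it for /z/ gives [akɣu].

[akɣu]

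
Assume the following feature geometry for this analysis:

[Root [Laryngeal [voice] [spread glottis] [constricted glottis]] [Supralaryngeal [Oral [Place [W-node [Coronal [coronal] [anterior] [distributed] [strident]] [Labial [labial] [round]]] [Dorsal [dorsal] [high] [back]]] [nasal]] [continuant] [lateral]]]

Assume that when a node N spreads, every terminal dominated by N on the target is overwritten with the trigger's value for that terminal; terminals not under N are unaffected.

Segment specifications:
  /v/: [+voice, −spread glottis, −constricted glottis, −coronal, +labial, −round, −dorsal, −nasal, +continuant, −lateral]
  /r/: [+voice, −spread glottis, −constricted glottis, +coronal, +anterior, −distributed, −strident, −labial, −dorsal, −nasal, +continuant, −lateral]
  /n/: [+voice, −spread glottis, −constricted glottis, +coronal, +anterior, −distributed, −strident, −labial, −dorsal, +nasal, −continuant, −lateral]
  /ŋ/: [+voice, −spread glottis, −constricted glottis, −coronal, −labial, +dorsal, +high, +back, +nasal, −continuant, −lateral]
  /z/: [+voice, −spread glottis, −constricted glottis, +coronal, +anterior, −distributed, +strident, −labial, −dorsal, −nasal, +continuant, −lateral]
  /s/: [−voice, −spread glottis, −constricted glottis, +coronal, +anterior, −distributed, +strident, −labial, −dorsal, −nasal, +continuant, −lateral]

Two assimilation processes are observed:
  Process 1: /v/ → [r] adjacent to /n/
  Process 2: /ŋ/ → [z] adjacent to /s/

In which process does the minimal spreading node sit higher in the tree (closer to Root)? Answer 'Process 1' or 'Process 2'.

Process 2

In Process 1, [labial], [round], [coronal], [anterior], [distributed], [strident] change, so the minimal spreading node is W-node at depth 4.
Process 2 alters [nasal], [continuant], [coronal], [anterior], [distributed], [strident], [dorsal], [high], [back]; the lowest common ancestor is Supralaryngeal (depth 1 from Root).
Supralaryngeal is closer to Root than W-node, so Process 2 spreads the higher node.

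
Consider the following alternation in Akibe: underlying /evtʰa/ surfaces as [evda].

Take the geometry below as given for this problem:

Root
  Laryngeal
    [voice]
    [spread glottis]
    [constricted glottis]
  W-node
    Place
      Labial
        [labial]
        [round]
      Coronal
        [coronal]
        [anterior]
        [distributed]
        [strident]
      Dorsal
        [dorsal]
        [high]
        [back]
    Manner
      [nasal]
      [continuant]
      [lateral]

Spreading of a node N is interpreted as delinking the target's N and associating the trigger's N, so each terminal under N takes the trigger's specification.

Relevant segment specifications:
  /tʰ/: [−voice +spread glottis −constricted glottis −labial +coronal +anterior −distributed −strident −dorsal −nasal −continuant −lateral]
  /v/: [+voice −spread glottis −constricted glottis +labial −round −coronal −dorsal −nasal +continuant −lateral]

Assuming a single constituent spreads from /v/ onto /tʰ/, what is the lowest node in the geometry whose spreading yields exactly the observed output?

Feature comparison: [voice], [spread glottis] differ between /tʰ/ and [d]; the remaining terminals match.
These terminals are all dominated by Laryngeal, and no proper subconstituent of Laryngeal covers them all; Laryngeal is their lowest common ancestor.
Delinking /tʰ/'s Laryngeal and associating /v/'s Laryngeal gives precisely the feature bundle of [d].
[coronal], [continuant] — on which /v/ differs from /tʰ/ — are unchanged, so Root cannot have spread; the constituent is no larger than Laryngeal.

Laryngeal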